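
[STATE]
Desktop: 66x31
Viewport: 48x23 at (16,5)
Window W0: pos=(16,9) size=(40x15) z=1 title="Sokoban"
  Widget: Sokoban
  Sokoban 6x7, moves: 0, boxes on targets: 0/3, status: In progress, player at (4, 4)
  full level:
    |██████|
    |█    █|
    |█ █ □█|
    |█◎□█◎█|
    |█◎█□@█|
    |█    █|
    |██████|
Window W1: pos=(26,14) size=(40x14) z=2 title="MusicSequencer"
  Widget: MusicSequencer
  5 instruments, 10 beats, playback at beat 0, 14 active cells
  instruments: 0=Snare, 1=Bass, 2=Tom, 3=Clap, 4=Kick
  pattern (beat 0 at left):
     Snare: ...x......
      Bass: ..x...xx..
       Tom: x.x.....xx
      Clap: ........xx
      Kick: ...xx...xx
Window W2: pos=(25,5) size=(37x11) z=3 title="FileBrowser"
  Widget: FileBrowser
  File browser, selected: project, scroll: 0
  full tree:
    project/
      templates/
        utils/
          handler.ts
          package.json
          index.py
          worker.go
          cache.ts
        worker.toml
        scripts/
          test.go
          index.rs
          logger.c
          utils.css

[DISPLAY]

         ┏━━━━━━━━━━━━━━━━━━━━━━━━━━━━━━━━━━━┓  
         ┃ FileBrowser                       ┃  
         ┠───────────────────────────────────┨  
         ┃> [-] project/                     ┃  
┏━━━━━━━━┃    [+] templates/                 ┃  
┃ Sokoban┃                                   ┃  
┠────────┃                                   ┃  
┃██████  ┃                                   ┃  
┃█    █  ┃                                   ┃  
┃█ █ □█  ┃                                   ┃━━
┃█◎□█◎█  ┗━━━━━━━━━━━━━━━━━━━━━━━━━━━━━━━━━━━┛  
┃█◎█□@█   ┠─────────────────────────────────────
┃█    █   ┃      ▼123456789                     
┃██████   ┃ Snare···█······                     
┃Moves: 0 ┃  Bass··█···██··                     
┃         ┃   Tom█·█·····██                     
┃         ┃  Clap········██                     
┃         ┃  Kick···██···██                     
┗━━━━━━━━━┃                                     
          ┃                                     
          ┃                                     
          ┃                                     
          ┗━━━━━━━━━━━━━━━━━━━━━━━━━━━━━━━━━━━━━


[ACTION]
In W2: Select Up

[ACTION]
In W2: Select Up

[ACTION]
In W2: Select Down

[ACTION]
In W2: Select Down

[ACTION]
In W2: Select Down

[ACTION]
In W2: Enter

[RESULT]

         ┏━━━━━━━━━━━━━━━━━━━━━━━━━━━━━━━━━━━┓  
         ┃ FileBrowser                       ┃  
         ┠───────────────────────────────────┨  
         ┃  [-] project/                     ┃  
┏━━━━━━━━┃  > [-] templates/                 ┃  
┃ Sokoban┃      [+] utils/                   ┃  
┠────────┃      worker.toml                  ┃  
┃██████  ┃      [+] scripts/                 ┃  
┃█    █  ┃                                   ┃  
┃█ █ □█  ┃                                   ┃━━
┃█◎□█◎█  ┗━━━━━━━━━━━━━━━━━━━━━━━━━━━━━━━━━━━┛  
┃█◎█□@█   ┠─────────────────────────────────────
┃█    █   ┃      ▼123456789                     
┃██████   ┃ Snare···█······                     
┃Moves: 0 ┃  Bass··█···██··                     
┃         ┃   Tom█·█·····██                     
┃         ┃  Clap········██                     
┃         ┃  Kick···██···██                     
┗━━━━━━━━━┃                                     
          ┃                                     
          ┃                                     
          ┃                                     
          ┗━━━━━━━━━━━━━━━━━━━━━━━━━━━━━━━━━━━━━


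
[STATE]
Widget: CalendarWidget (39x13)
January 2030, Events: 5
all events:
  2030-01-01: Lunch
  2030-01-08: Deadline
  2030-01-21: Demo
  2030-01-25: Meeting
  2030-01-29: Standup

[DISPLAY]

              January 2030             
Mo Tu We Th Fr Sa Su                   
    1*  2  3  4  5  6                  
 7  8*  9 10 11 12 13                  
14 15 16 17 18 19 20                   
21* 22 23 24 25* 26 27                 
28 29* 30 31                           
                                       
                                       
                                       
                                       
                                       
                                       


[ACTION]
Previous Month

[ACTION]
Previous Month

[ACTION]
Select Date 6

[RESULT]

             November 2029             
Mo Tu We Th Fr Sa Su                   
          1  2  3  4                   
 5 [ 6]  7  8  9 10 11                 
12 13 14 15 16 17 18                   
19 20 21 22 23 24 25                   
26 27 28 29 30                         
                                       
                                       
                                       
                                       
                                       
                                       


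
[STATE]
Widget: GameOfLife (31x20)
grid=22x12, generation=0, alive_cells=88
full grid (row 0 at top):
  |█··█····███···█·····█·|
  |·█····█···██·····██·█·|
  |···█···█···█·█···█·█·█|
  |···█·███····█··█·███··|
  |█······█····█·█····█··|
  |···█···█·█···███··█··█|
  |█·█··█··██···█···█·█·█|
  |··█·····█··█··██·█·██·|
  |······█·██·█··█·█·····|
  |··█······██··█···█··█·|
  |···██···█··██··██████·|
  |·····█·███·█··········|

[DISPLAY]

Gen: 0                         
█··█····███···█·····█·         
·█····█···██·····██·█·         
···█···█···█·█···█·█·█         
···█·███····█··█·███··         
█······█····█·█····█··         
···█···█·█···███··█··█         
█·█··█··██···█···█·█·█         
··█·····█··█··██·█·██·         
······█·██·█··█·█·····         
··█······██··█···█··█·         
···██···█··██··██████·         
·····█·███·█··········         
                               
                               
                               
                               
                               
                               
                               


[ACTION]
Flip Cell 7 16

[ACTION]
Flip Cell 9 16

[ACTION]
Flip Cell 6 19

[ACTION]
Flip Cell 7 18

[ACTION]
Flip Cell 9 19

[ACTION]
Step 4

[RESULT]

Gen: 4                         
·····█████████········         
···█··███······███··██         
···█·····█········█·██         
······█···█·█····█····         
·█·██··██·█·█··█···███         
█·█·███··███·····█████         
··········█······██···         
██········█·······█··█         
··········█··········█         
···█··············███·         
··█···█·███·······█···         
···████·███···········         
                               
                               
                               
                               
                               
                               
                               


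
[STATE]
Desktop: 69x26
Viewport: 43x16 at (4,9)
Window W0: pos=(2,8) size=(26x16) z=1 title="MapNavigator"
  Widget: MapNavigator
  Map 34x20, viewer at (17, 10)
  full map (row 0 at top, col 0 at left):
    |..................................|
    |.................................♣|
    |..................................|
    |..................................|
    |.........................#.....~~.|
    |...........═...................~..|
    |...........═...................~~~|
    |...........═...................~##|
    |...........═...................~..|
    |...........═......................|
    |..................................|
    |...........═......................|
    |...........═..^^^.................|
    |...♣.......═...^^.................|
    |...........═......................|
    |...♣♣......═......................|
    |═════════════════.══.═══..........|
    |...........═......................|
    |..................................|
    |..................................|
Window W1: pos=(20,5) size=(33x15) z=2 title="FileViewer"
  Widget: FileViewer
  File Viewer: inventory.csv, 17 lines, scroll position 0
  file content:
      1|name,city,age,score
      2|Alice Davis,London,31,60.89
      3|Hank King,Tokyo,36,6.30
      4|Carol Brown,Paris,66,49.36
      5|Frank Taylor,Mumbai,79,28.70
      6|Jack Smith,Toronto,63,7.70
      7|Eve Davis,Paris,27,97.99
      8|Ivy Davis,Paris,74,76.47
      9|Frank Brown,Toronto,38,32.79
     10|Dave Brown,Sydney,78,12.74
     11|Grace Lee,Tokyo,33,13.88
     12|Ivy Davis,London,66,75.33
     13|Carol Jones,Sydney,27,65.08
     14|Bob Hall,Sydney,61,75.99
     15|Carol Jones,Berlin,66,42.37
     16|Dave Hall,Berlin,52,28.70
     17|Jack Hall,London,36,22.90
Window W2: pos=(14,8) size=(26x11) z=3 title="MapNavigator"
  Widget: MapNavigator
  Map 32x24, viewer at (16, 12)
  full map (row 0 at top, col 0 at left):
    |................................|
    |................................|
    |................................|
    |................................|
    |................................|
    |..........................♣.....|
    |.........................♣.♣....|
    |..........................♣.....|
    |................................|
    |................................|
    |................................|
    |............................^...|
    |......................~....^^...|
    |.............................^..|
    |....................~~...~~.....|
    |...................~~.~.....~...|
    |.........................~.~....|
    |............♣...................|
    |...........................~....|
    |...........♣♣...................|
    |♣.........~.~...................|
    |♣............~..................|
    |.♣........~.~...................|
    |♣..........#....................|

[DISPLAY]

MapNavigat┃ MapNavigator           ┃31,60.8
──────────┠────────────────────────┨6.30   
..........┃........................┃6,49.36
.....═....┃........................┃,79,28.
.....═....┃........................┃63,7.70
.....═....┃............@.....~....^┃97.99  
.....═....┃........................┃76.47  
.....═....┃................~~...~~.┃,38,32.
..........┃...............~~.~.....┃8,12.74
.....═....┗━━━━━━━━━━━━━━━━━━━━━━━━┛13.88  
.....═..^^^.....┗━━━━━━━━━━━━━━━━━━━━━━━━━━
.....═...^^............┃                   
.....═.................┃                   
.....═.................┃                   
━━━━━━━━━━━━━━━━━━━━━━━┛                   
                                           


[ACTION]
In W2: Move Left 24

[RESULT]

MapNavigat┃ MapNavigator           ┃31,60.8
──────────┠────────────────────────┨6.30   
..........┃            ............┃6,49.36
.....═....┃            ............┃,79,28.
.....═....┃            ............┃63,7.70
.....═....┃            @...........┃97.99  
.....═....┃            ............┃76.47  
.....═....┃            ............┃,38,32.
..........┃            ............┃8,12.74
.....═....┗━━━━━━━━━━━━━━━━━━━━━━━━┛13.88  
.....═..^^^.....┗━━━━━━━━━━━━━━━━━━━━━━━━━━
.....═...^^............┃                   
.....═.................┃                   
.....═.................┃                   
━━━━━━━━━━━━━━━━━━━━━━━┛                   
                                           


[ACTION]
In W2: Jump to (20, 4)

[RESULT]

MapNavigat┃ MapNavigator           ┃31,60.8
──────────┠────────────────────────┨6.30   
..........┃........................┃6,49.36
.....═....┃........................┃,79,28.
.....═....┃........................┃63,7.70
.....═....┃............@...........┃97.99  
.....═....┃..................♣.....┃76.47  
.....═....┃.................♣.♣....┃,38,32.
..........┃..................♣.....┃8,12.74
.....═....┗━━━━━━━━━━━━━━━━━━━━━━━━┛13.88  
.....═..^^^.....┗━━━━━━━━━━━━━━━━━━━━━━━━━━
.....═...^^............┃                   
.....═.................┃                   
.....═.................┃                   
━━━━━━━━━━━━━━━━━━━━━━━┛                   
                                           


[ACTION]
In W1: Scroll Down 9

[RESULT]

MapNavigat┃ MapNavigator           ┃76.47  
──────────┠────────────────────────┨,38,32.
..........┃........................┃8,12.74
.....═....┃........................┃13.88  
.....═....┃........................┃,75.33 
.....═....┃............@...........┃27,65.0
.....═....┃..................♣.....┃75.99  
.....═....┃.................♣.♣....┃66,42.3
..........┃..................♣.....┃,28.70 
.....═....┗━━━━━━━━━━━━━━━━━━━━━━━━┛,22.90 
.....═..^^^.....┗━━━━━━━━━━━━━━━━━━━━━━━━━━
.....═...^^............┃                   
.....═.................┃                   
.....═.................┃                   
━━━━━━━━━━━━━━━━━━━━━━━┛                   
                                           


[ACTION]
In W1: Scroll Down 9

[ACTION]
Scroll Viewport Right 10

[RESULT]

┃ MapNavigator           ┃76.47      ░┃    
┠────────────────────────┨,38,32.79  ░┃    
┃........................┃8,12.74    ░┃    
┃........................┃13.88      ░┃    
┃........................┃,75.33     ░┃    
┃............@...........┃27,65.08   ░┃    
┃..................♣.....┃75.99      ░┃    
┃.................♣.♣....┃66,42.37   ░┃    
┃..................♣.....┃,28.70     █┃    
┗━━━━━━━━━━━━━━━━━━━━━━━━┛,22.90     ▼┃    
^.....┗━━━━━━━━━━━━━━━━━━━━━━━━━━━━━━━┛    
^............┃                             
.............┃                             
.............┃                             
━━━━━━━━━━━━━┛                             
                                           


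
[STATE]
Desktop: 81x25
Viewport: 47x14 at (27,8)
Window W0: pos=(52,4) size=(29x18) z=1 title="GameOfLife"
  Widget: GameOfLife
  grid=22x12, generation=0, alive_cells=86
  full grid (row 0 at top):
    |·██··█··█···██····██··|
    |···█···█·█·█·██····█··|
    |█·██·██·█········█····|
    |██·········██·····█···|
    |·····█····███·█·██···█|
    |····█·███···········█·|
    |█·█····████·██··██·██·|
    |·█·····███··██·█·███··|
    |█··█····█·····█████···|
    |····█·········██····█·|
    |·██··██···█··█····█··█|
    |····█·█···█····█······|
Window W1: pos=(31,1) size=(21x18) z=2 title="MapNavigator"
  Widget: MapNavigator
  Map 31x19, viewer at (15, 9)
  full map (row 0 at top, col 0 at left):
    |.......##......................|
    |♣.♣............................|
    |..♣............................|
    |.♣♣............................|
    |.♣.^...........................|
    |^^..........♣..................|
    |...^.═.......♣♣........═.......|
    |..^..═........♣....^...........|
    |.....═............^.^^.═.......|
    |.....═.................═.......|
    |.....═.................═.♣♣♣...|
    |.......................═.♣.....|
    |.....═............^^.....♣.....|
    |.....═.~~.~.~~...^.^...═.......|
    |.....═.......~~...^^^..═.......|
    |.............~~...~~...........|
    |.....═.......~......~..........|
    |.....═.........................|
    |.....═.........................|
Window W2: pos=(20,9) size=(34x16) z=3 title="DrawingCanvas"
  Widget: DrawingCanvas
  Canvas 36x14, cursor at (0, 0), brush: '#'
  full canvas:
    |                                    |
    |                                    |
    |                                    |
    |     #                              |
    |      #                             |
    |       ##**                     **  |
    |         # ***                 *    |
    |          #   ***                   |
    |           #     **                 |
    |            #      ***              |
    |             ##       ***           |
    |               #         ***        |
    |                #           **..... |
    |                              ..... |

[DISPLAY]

    ┃.......♣♣........═.┃┃·██··█··█···██····██·
━━━━━━━━━━━━━━━━━━━━━━━━━━┓··█···█·█·█·██····█·
ngCanvas                  ┃·██·██·█········█···
──────────────────────────┨█·········██·····█··
                          ┃····█····███·█·██···
                          ┃···█·███···········█
                          ┃·█····████·██··██·██
                          ┃█·····███··██·█·███·
#                         ┃··█····█·····█████··
 ##**                     ┃···█·········██····█
   # ***                 *┃██··██···█··█····█··
    #   ***               ┃···█·█···█····█·····
     #     **             ┃                    
      #      ***          ┃━━━━━━━━━━━━━━━━━━━━


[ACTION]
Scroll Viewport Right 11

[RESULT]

.....♣♣........═.┃┃·██··█··█···██····██··     ┃
━━━━━━━━━━━━━━━━━━━┓··█···█·█·█·██····█··     ┃
s                  ┃·██·██·█········█····     ┃
───────────────────┨█·········██·····█···     ┃
                   ┃····█····███·█·██···█     ┃
                   ┃···█·███···········█·     ┃
                   ┃·█····████·██··██·██·     ┃
                   ┃█·····███··██·█·███··     ┃
                   ┃··█····█·····█████···     ┃
                   ┃···█·········██····█·     ┃
*                 *┃██··██···█··█····█··█     ┃
 ***               ┃···█·█···█····█······     ┃
    **             ┃                          ┃
      ***          ┃━━━━━━━━━━━━━━━━━━━━━━━━━━┛


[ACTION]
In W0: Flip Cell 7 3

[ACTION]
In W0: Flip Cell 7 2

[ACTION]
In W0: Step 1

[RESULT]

.....♣♣........═.┃┃··█·····█···███···██··     ┃
━━━━━━━━━━━━━━━━━━━┓··█·█·█·█···██····█··     ┃
s                  ┃·███·███·██·█····█···     ┃
───────────────────┨██·███···█·██··█·█···     ┃
                   ┃····███··█·██···█····     ┃
                   ┃····██········█··████     ┃
                   ┃·█·······█████·██··█·     ┃
                   ┃··█······███·······█·     ┃
                   ┃█·██··███············     ┃
                   ┃█████·······█····██··     ┃
*                 *┃··██·█········█······     ┃
 ***               ┃·····█···············     ┃
    **             ┃                          ┃
      ***          ┃━━━━━━━━━━━━━━━━━━━━━━━━━━┛


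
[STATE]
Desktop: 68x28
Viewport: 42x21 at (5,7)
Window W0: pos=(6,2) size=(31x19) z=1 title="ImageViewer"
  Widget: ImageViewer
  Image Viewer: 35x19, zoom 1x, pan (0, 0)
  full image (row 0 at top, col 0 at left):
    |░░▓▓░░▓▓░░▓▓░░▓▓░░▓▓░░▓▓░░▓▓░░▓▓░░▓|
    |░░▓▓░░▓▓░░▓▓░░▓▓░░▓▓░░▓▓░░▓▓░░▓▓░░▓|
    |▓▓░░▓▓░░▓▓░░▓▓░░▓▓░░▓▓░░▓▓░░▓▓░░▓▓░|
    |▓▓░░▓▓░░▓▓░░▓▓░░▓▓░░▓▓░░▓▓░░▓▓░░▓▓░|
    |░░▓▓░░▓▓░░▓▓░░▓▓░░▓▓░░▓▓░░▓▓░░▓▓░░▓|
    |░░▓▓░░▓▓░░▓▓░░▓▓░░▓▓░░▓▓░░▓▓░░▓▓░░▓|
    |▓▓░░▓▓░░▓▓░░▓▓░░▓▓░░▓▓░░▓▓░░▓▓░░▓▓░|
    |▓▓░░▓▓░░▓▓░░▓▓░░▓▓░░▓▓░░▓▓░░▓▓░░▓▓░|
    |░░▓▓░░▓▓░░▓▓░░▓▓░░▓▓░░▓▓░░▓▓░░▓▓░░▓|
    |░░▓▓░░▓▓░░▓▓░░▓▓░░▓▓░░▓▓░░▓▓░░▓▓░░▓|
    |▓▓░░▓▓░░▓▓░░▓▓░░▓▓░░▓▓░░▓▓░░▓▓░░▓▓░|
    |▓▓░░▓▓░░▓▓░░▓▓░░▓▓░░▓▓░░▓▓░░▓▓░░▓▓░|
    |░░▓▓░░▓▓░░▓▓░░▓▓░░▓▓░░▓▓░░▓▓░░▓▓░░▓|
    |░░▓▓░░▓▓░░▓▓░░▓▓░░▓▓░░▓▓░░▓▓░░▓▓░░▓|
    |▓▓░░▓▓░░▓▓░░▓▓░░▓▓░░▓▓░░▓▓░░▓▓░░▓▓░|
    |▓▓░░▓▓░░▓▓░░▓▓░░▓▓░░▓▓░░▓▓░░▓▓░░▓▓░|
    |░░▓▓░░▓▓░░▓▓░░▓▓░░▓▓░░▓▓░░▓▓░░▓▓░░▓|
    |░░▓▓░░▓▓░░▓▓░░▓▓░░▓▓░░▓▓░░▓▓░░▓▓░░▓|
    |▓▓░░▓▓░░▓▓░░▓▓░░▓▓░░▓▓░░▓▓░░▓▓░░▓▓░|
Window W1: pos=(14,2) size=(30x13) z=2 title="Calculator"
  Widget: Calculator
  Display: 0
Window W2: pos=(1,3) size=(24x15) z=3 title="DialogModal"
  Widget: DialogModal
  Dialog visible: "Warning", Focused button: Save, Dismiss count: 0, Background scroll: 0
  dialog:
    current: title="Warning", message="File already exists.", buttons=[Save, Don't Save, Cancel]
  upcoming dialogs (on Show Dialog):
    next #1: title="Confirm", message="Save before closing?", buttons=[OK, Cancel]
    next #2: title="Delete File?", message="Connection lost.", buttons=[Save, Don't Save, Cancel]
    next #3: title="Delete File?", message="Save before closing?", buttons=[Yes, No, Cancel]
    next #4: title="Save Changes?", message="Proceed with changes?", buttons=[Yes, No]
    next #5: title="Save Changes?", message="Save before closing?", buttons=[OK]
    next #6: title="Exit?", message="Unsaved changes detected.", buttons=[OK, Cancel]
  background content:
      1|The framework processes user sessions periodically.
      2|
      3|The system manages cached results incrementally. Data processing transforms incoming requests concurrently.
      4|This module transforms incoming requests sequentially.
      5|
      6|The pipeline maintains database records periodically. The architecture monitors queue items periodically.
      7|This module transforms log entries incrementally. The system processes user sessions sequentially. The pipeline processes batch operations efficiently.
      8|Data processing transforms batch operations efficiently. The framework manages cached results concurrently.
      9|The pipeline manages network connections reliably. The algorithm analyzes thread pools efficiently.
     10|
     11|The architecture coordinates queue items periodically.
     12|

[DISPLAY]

                   ┃9 │ ÷ │           ┃   
 system manages cac┃──┼───┤           ┃   
────────────────┐ms┃6 │ × │           ┃   
    Warning     │  ┃──┼───┤           ┃   
File already exi│ns┃3 │ - │           ┃   
[Save]  Don't Sa│ms┃──┼───┤           ┃   
────────────────┘sf┃= │ + │           ┃   
 pipeline manages n┃━━━━━━━━━━━━━━━━━━┛   
                   ┃░░▓▓░░▓▓░░▓┃          
 architecture coord┃░░▓▓░░▓▓░░▓┃          
━━━━━━━━━━━━━━━━━━━┛▓▓░░▓▓░░▓▓░┃          
 ┃░░▓▓░░▓▓░░▓▓░░▓▓░░▓▓░░▓▓░░▓▓░┃          
 ┃▓▓░░▓▓░░▓▓░░▓▓░░▓▓░░▓▓░░▓▓░░▓┃          
 ┗━━━━━━━━━━━━━━━━━━━━━━━━━━━━━┛          
                                          
                                          
                                          
                                          
                                          
                                          
                                          


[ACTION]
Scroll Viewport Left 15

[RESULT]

 ┃                      ┃9 │ ÷ │          
 ┃The system manages cac┃──┼───┤          
 ┃Th┌────────────────┐ms┃6 │ × │          
 ┃  │    Warning     │  ┃──┼───┤          
 ┃Th│File already exi│ns┃3 │ - │          
 ┃Th│[Save]  Don't Sa│ms┃──┼───┤          
 ┃Da└────────────────┘sf┃= │ + │          
 ┃The pipeline manages n┃━━━━━━━━━━━━━━━━━
 ┃                      ┃░░▓▓░░▓▓░░▓┃     
 ┃The architecture coord┃░░▓▓░░▓▓░░▓┃     
 ┗━━━━━━━━━━━━━━━━━━━━━━┛▓▓░░▓▓░░▓▓░┃     
      ┃░░▓▓░░▓▓░░▓▓░░▓▓░░▓▓░░▓▓░░▓▓░┃     
      ┃▓▓░░▓▓░░▓▓░░▓▓░░▓▓░░▓▓░░▓▓░░▓┃     
      ┗━━━━━━━━━━━━━━━━━━━━━━━━━━━━━┛     
                                          
                                          
                                          
                                          
                                          
                                          
                                          


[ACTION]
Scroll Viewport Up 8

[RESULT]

                                          
                                          
      ┏━━━━━━━┏━━━━━━━━━━━━━━━━━━━━━━━━━━━
 ┏━━━━━━━━━━━━━━━━━━━━━━┓r                
 ┃ DialogModal          ┃─────────────────
 ┠──────────────────────┨                 
 ┃The framework processe┃──┬───┐          
 ┃                      ┃9 │ ÷ │          
 ┃The system manages cac┃──┼───┤          
 ┃Th┌────────────────┐ms┃6 │ × │          
 ┃  │    Warning     │  ┃──┼───┤          
 ┃Th│File already exi│ns┃3 │ - │          
 ┃Th│[Save]  Don't Sa│ms┃──┼───┤          
 ┃Da└────────────────┘sf┃= │ + │          
 ┃The pipeline manages n┃━━━━━━━━━━━━━━━━━
 ┃                      ┃░░▓▓░░▓▓░░▓┃     
 ┃The architecture coord┃░░▓▓░░▓▓░░▓┃     
 ┗━━━━━━━━━━━━━━━━━━━━━━┛▓▓░░▓▓░░▓▓░┃     
      ┃░░▓▓░░▓▓░░▓▓░░▓▓░░▓▓░░▓▓░░▓▓░┃     
      ┃▓▓░░▓▓░░▓▓░░▓▓░░▓▓░░▓▓░░▓▓░░▓┃     
      ┗━━━━━━━━━━━━━━━━━━━━━━━━━━━━━┛     


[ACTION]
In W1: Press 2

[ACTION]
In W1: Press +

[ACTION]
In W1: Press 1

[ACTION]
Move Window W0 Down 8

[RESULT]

                                          
                                          
              ┏━━━━━━━━━━━━━━━━━━━━━━━━━━━
 ┏━━━━━━━━━━━━━━━━━━━━━━┓r                
 ┃ DialogModal          ┃─────────────────
 ┠──────────────────────┨                 
 ┃The framework processe┃──┬───┐          
 ┃                      ┃9 │ ÷ │          
 ┃The system manages cac┃──┼───┤          
 ┃Th┌────────────────┐ms┃6 │ × │          
 ┃  │    Warning     │  ┃──┼───┤          
 ┃Th│File already exi│ns┃3 │ - │          
 ┃Th│[Save]  Don't Sa│ms┃──┼───┤          
 ┃Da└────────────────┘sf┃= │ + │          
 ┃The pipeline manages n┃━━━━━━━━━━━━━━━━━
 ┃                      ┃░░▓▓░░▓▓░░▓┃     
 ┃The architecture coord┃▓▓░░▓▓░░▓▓░┃     
 ┗━━━━━━━━━━━━━━━━━━━━━━┛▓▓░░▓▓░░▓▓░┃     
      ┃▓▓░░▓▓░░▓▓░░▓▓░░▓▓░░▓▓░░▓▓░░▓┃     
      ┃▓▓░░▓▓░░▓▓░░▓▓░░▓▓░░▓▓░░▓▓░░▓┃     
      ┃░░▓▓░░▓▓░░▓▓░░▓▓░░▓▓░░▓▓░░▓▓░┃     


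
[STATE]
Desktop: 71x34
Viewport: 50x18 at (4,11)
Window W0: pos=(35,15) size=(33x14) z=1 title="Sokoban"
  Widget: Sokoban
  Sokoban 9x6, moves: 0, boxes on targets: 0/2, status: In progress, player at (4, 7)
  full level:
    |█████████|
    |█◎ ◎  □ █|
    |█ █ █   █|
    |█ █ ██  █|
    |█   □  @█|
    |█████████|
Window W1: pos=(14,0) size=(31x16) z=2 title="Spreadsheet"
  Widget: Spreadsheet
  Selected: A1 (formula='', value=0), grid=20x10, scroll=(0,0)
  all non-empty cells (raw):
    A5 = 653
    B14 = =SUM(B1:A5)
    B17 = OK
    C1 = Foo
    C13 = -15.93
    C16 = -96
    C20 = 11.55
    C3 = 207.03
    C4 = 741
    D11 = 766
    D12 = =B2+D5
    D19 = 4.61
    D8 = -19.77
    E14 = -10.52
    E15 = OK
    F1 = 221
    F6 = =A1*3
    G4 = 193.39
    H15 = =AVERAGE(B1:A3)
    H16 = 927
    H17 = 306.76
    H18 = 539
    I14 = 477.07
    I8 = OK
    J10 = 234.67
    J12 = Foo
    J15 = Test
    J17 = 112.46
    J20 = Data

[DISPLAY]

          ┃  6        0       0       0 ┃         
          ┃  7        0       0       0 ┃         
          ┃  8        0       0       0 ┃         
          ┃  9        0       0       0 ┃         
          ┗━━━━━━━━━━━━━━━━━━━━━━━━━━━━━┛━━━━━━━━━
                               ┃ Sokoban          
                               ┠──────────────────
                               ┃█████████         
                               ┃█◎ ◎  □ █         
                               ┃█ █ █   █         
                               ┃█ █ ██  █         
                               ┃█   □  @█         
                               ┃█████████         
                               ┃Moves: 0  0/2     
                               ┃                  
                               ┃                  
                               ┃                  
                               ┗━━━━━━━━━━━━━━━━━━


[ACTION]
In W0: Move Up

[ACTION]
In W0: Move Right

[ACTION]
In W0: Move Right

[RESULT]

          ┃  6        0       0       0 ┃         
          ┃  7        0       0       0 ┃         
          ┃  8        0       0       0 ┃         
          ┃  9        0       0       0 ┃         
          ┗━━━━━━━━━━━━━━━━━━━━━━━━━━━━━┛━━━━━━━━━
                               ┃ Sokoban          
                               ┠──────────────────
                               ┃█████████         
                               ┃█◎ ◎  □ █         
                               ┃█ █ █   █         
                               ┃█ █ ██ @█         
                               ┃█   □   █         
                               ┃█████████         
                               ┃Moves: 1  0/2     
                               ┃                  
                               ┃                  
                               ┃                  
                               ┗━━━━━━━━━━━━━━━━━━


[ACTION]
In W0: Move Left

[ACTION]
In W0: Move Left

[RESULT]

          ┃  6        0       0       0 ┃         
          ┃  7        0       0       0 ┃         
          ┃  8        0       0       0 ┃         
          ┃  9        0       0       0 ┃         
          ┗━━━━━━━━━━━━━━━━━━━━━━━━━━━━━┛━━━━━━━━━
                               ┃ Sokoban          
                               ┠──────────────────
                               ┃█████████         
                               ┃█◎ ◎  □ █         
                               ┃█ █ █   █         
                               ┃█ █ ██@ █         
                               ┃█   □   █         
                               ┃█████████         
                               ┃Moves: 2  0/2     
                               ┃                  
                               ┃                  
                               ┃                  
                               ┗━━━━━━━━━━━━━━━━━━


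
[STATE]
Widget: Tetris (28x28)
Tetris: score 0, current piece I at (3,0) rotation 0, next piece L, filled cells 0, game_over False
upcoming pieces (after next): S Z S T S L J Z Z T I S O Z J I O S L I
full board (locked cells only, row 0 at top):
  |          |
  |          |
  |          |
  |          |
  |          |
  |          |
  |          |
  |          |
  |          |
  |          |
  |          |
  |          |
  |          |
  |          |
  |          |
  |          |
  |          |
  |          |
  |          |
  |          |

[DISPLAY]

   ████   │Next:            
          │  ▒              
          │▒▒▒              
          │                 
          │                 
          │                 
          │Score:           
          │0                
          │                 
          │                 
          │                 
          │                 
          │                 
          │                 
          │                 
          │                 
          │                 
          │                 
          │                 
          │                 
          │                 
          │                 
          │                 
          │                 
          │                 
          │                 
          │                 
          │                 


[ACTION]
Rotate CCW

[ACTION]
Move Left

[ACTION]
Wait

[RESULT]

          │Next:            
  █       │  ▒              
  █       │▒▒▒              
  █       │                 
  █       │                 
          │                 
          │Score:           
          │0                
          │                 
          │                 
          │                 
          │                 
          │                 
          │                 
          │                 
          │                 
          │                 
          │                 
          │                 
          │                 
          │                 
          │                 
          │                 
          │                 
          │                 
          │                 
          │                 
          │                 


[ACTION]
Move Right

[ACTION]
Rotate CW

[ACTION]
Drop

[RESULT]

          │Next:            
          │  ▒              
   ████   │▒▒▒              
          │                 
          │                 
          │                 
          │Score:           
          │0                
          │                 
          │                 
          │                 
          │                 
          │                 
          │                 
          │                 
          │                 
          │                 
          │                 
          │                 
          │                 
          │                 
          │                 
          │                 
          │                 
          │                 
          │                 
          │                 
          │                 
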